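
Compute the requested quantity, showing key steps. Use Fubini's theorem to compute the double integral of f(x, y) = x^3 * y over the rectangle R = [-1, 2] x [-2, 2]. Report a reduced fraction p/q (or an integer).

f(x, y) is a tensor product of a function of x and a function of y, and both factors are bounded continuous (hence Lebesgue integrable) on the rectangle, so Fubini's theorem applies:
  integral_R f d(m x m) = (integral_a1^b1 x^3 dx) * (integral_a2^b2 y dy).
Inner integral in x: integral_{-1}^{2} x^3 dx = (2^4 - (-1)^4)/4
  = 15/4.
Inner integral in y: integral_{-2}^{2} y dy = (2^2 - (-2)^2)/2
  = 0.
Product: (15/4) * (0) = 0.

0


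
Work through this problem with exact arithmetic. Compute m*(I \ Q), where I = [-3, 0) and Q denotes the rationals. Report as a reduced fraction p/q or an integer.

The interval I = [-3, 0) has m(I) = 0 - (-3) = 3 (endpoints are measure-zero, so open/closed/half-open agree). Write I = (I cap Q) u (I \ Q). The rationals in I are countable, so m*(I cap Q) = 0 (cover each rational by intervals whose total length is arbitrarily small). By countable subadditivity m*(I) <= m*(I cap Q) + m*(I \ Q), hence m*(I \ Q) >= m(I) = 3. The reverse inequality m*(I \ Q) <= m*(I) = 3 is trivial since (I \ Q) is a subset of I. Therefore m*(I \ Q) = 3.

3


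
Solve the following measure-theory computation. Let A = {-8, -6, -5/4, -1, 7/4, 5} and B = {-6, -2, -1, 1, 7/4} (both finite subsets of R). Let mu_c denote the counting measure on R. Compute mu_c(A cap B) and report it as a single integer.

Counting measure on a finite set equals cardinality. mu_c(A cap B) = |A cap B| (elements appearing in both).
Enumerating the elements of A that also lie in B gives 3 element(s).
So mu_c(A cap B) = 3.

3


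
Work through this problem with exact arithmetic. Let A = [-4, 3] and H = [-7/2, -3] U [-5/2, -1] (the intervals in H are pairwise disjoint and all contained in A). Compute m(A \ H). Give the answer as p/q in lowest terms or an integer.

The ambient interval has length m(A) = 3 - (-4) = 7.
Since the holes are disjoint and sit inside A, by finite additivity
  m(H) = sum_i (b_i - a_i), and m(A \ H) = m(A) - m(H).
Computing the hole measures:
  m(H_1) = -3 - (-7/2) = 1/2.
  m(H_2) = -1 - (-5/2) = 3/2.
Summed: m(H) = 1/2 + 3/2 = 2.
So m(A \ H) = 7 - 2 = 5.

5


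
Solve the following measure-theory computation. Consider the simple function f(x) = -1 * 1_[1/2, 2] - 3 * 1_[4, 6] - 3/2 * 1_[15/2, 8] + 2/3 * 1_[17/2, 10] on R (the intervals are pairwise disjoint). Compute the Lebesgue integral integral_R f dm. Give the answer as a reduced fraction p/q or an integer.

For a simple function f = sum_i c_i * 1_{A_i} with disjoint A_i,
  integral f dm = sum_i c_i * m(A_i).
Lengths of the A_i:
  m(A_1) = 2 - 1/2 = 3/2.
  m(A_2) = 6 - 4 = 2.
  m(A_3) = 8 - 15/2 = 1/2.
  m(A_4) = 10 - 17/2 = 3/2.
Contributions c_i * m(A_i):
  (-1) * (3/2) = -3/2.
  (-3) * (2) = -6.
  (-3/2) * (1/2) = -3/4.
  (2/3) * (3/2) = 1.
Total: -3/2 - 6 - 3/4 + 1 = -29/4.

-29/4


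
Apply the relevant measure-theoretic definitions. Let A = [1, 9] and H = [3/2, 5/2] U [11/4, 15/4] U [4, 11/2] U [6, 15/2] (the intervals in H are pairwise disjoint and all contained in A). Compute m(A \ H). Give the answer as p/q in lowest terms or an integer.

The ambient interval has length m(A) = 9 - 1 = 8.
Since the holes are disjoint and sit inside A, by finite additivity
  m(H) = sum_i (b_i - a_i), and m(A \ H) = m(A) - m(H).
Computing the hole measures:
  m(H_1) = 5/2 - 3/2 = 1.
  m(H_2) = 15/4 - 11/4 = 1.
  m(H_3) = 11/2 - 4 = 3/2.
  m(H_4) = 15/2 - 6 = 3/2.
Summed: m(H) = 1 + 1 + 3/2 + 3/2 = 5.
So m(A \ H) = 8 - 5 = 3.

3


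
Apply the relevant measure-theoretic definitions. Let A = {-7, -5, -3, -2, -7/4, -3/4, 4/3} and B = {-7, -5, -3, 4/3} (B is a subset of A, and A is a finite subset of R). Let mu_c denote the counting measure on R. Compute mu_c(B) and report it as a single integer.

Counting measure assigns mu_c(E) = |E| (number of elements) when E is finite.
B has 4 element(s), so mu_c(B) = 4.

4


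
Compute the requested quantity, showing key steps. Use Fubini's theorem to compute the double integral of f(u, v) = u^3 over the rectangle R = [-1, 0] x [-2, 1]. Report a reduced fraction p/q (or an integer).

f(u, v) is a tensor product of a function of u and a function of v, and both factors are bounded continuous (hence Lebesgue integrable) on the rectangle, so Fubini's theorem applies:
  integral_R f d(m x m) = (integral_a1^b1 u^3 du) * (integral_a2^b2 1 dv).
Inner integral in u: integral_{-1}^{0} u^3 du = (0^4 - (-1)^4)/4
  = -1/4.
Inner integral in v: integral_{-2}^{1} 1 dv = (1^1 - (-2)^1)/1
  = 3.
Product: (-1/4) * (3) = -3/4.

-3/4


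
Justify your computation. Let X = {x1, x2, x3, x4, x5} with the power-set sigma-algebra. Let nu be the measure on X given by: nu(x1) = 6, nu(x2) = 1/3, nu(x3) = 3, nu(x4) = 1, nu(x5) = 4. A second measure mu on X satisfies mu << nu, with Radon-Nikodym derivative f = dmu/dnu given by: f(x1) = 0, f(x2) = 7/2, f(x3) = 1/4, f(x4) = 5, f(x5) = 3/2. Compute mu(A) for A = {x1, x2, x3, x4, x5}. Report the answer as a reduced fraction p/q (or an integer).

By the defining property of the Radon-Nikodym derivative, for every measurable set A,
  mu(A) = integral_A f dnu.
Since nu is a discrete measure concentrated on the atoms of X, the integral over A reduces to the sum
  mu(A) = sum_{x in A} f(x) * nu({x}).
Computing each term:
  x1: f(x1) * nu(x1) = 0 * 6 = 0.
  x2: f(x2) * nu(x2) = 7/2 * 1/3 = 7/6.
  x3: f(x3) * nu(x3) = 1/4 * 3 = 3/4.
  x4: f(x4) * nu(x4) = 5 * 1 = 5.
  x5: f(x5) * nu(x5) = 3/2 * 4 = 6.
Summing: mu(A) = 0 + 7/6 + 3/4 + 5 + 6 = 155/12.

155/12


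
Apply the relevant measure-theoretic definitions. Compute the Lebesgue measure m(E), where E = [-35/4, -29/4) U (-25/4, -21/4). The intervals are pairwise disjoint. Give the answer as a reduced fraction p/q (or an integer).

For pairwise disjoint intervals, m(union_i I_i) = sum_i m(I_i),
and m is invariant under swapping open/closed endpoints (single points have measure 0).
So m(E) = sum_i (b_i - a_i).
  I_1 has length -29/4 - (-35/4) = 3/2.
  I_2 has length -21/4 - (-25/4) = 1.
Summing:
  m(E) = 3/2 + 1 = 5/2.

5/2


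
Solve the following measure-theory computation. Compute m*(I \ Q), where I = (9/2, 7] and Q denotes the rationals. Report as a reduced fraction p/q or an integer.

The interval I = (9/2, 7] has m(I) = 7 - 9/2 = 5/2 (endpoints are measure-zero, so open/closed/half-open agree). Write I = (I cap Q) u (I \ Q). The rationals in I are countable, so m*(I cap Q) = 0 (cover each rational by intervals whose total length is arbitrarily small). By countable subadditivity m*(I) <= m*(I cap Q) + m*(I \ Q), hence m*(I \ Q) >= m(I) = 5/2. The reverse inequality m*(I \ Q) <= m*(I) = 5/2 is trivial since (I \ Q) is a subset of I. Therefore m*(I \ Q) = 5/2.

5/2


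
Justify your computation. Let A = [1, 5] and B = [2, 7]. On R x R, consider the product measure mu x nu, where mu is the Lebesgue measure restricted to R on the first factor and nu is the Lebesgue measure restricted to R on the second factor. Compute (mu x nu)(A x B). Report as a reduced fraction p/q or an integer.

For a measurable rectangle A x B, the product measure satisfies
  (mu x nu)(A x B) = mu(A) * nu(B).
  mu(A) = 4.
  nu(B) = 5.
  (mu x nu)(A x B) = 4 * 5 = 20.

20


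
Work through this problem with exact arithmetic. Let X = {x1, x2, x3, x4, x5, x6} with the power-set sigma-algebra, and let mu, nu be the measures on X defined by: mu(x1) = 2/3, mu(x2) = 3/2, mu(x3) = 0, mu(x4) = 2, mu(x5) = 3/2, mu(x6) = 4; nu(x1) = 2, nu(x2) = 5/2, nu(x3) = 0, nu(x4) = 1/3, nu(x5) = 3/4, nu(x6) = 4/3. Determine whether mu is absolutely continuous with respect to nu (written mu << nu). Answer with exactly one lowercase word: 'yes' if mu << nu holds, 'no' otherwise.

mu << nu means: every nu-null measurable set is also mu-null; equivalently, for every atom x, if nu({x}) = 0 then mu({x}) = 0.
Checking each atom:
  x1: nu = 2 > 0 -> no constraint.
  x2: nu = 5/2 > 0 -> no constraint.
  x3: nu = 0, mu = 0 -> consistent with mu << nu.
  x4: nu = 1/3 > 0 -> no constraint.
  x5: nu = 3/4 > 0 -> no constraint.
  x6: nu = 4/3 > 0 -> no constraint.
No atom violates the condition. Therefore mu << nu.

yes


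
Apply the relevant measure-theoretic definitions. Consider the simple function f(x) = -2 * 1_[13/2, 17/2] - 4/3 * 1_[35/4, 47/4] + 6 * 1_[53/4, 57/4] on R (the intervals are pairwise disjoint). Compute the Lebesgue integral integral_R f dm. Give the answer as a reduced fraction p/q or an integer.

For a simple function f = sum_i c_i * 1_{A_i} with disjoint A_i,
  integral f dm = sum_i c_i * m(A_i).
Lengths of the A_i:
  m(A_1) = 17/2 - 13/2 = 2.
  m(A_2) = 47/4 - 35/4 = 3.
  m(A_3) = 57/4 - 53/4 = 1.
Contributions c_i * m(A_i):
  (-2) * (2) = -4.
  (-4/3) * (3) = -4.
  (6) * (1) = 6.
Total: -4 - 4 + 6 = -2.

-2


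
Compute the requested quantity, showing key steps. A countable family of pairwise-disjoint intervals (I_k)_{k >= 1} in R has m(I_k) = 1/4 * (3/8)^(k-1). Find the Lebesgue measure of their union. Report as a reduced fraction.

By countable additivity of the Lebesgue measure on pairwise disjoint measurable sets,
  m(union_{k >= 1} I_k) = sum_{k >= 1} m(I_k) = sum_{k >= 1} a * r^(k-1),
  with a = 1/4 and r = 3/8.
Since 0 < r = 3/8 < 1, the geometric series converges:
  sum_{k >= 1} a * r^(k-1) = a / (1 - r).
  = 1/4 / (1 - 3/8)
  = 1/4 / (5/8)
  = 2/5.

2/5


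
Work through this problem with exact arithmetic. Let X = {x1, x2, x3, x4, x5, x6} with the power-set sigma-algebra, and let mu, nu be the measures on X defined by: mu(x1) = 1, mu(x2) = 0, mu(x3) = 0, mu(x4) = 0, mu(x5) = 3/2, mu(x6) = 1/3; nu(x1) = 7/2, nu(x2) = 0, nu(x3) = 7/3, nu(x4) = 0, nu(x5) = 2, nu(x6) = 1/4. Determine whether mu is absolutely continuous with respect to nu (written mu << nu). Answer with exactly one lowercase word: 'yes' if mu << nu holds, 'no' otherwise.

mu << nu means: every nu-null measurable set is also mu-null; equivalently, for every atom x, if nu({x}) = 0 then mu({x}) = 0.
Checking each atom:
  x1: nu = 7/2 > 0 -> no constraint.
  x2: nu = 0, mu = 0 -> consistent with mu << nu.
  x3: nu = 7/3 > 0 -> no constraint.
  x4: nu = 0, mu = 0 -> consistent with mu << nu.
  x5: nu = 2 > 0 -> no constraint.
  x6: nu = 1/4 > 0 -> no constraint.
No atom violates the condition. Therefore mu << nu.

yes


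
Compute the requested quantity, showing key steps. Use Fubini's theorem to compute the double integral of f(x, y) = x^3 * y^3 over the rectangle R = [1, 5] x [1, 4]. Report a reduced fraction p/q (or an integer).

f(x, y) is a tensor product of a function of x and a function of y, and both factors are bounded continuous (hence Lebesgue integrable) on the rectangle, so Fubini's theorem applies:
  integral_R f d(m x m) = (integral_a1^b1 x^3 dx) * (integral_a2^b2 y^3 dy).
Inner integral in x: integral_{1}^{5} x^3 dx = (5^4 - 1^4)/4
  = 156.
Inner integral in y: integral_{1}^{4} y^3 dy = (4^4 - 1^4)/4
  = 255/4.
Product: (156) * (255/4) = 9945.

9945


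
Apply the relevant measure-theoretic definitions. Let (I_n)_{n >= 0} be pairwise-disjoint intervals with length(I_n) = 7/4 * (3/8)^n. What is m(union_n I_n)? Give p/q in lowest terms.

By countable additivity of the Lebesgue measure on pairwise disjoint measurable sets,
  m(union_{n >= 0} I_n) = sum_{n >= 0} m(I_n) = sum_{n >= 0} a * r^n,
  with a = 7/4 and r = 3/8.
Since 0 < r = 3/8 < 1, the geometric series converges:
  sum_{n >= 0} a * r^n = a / (1 - r).
  = 7/4 / (1 - 3/8)
  = 7/4 / (5/8)
  = 14/5.

14/5


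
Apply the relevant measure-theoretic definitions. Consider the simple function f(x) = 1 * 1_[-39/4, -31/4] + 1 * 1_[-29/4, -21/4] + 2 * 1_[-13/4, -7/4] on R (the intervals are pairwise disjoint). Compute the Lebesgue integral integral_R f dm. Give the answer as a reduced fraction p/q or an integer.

For a simple function f = sum_i c_i * 1_{A_i} with disjoint A_i,
  integral f dm = sum_i c_i * m(A_i).
Lengths of the A_i:
  m(A_1) = -31/4 - (-39/4) = 2.
  m(A_2) = -21/4 - (-29/4) = 2.
  m(A_3) = -7/4 - (-13/4) = 3/2.
Contributions c_i * m(A_i):
  (1) * (2) = 2.
  (1) * (2) = 2.
  (2) * (3/2) = 3.
Total: 2 + 2 + 3 = 7.

7


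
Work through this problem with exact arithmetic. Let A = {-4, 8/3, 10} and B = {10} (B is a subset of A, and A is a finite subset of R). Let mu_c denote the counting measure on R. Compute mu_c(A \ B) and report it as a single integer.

Counting measure assigns mu_c(E) = |E| (number of elements) when E is finite. For B subset A, A \ B is the set of elements of A not in B, so |A \ B| = |A| - |B|.
|A| = 3, |B| = 1, so mu_c(A \ B) = 3 - 1 = 2.

2


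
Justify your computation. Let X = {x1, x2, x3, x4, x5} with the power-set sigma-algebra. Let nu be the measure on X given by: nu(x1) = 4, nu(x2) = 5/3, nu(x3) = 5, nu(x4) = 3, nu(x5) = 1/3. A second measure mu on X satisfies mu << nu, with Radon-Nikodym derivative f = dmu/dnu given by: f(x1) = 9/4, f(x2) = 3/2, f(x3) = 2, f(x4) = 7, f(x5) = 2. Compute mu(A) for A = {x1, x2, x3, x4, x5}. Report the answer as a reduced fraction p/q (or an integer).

By the defining property of the Radon-Nikodym derivative, for every measurable set A,
  mu(A) = integral_A f dnu.
Since nu is a discrete measure concentrated on the atoms of X, the integral over A reduces to the sum
  mu(A) = sum_{x in A} f(x) * nu({x}).
Computing each term:
  x1: f(x1) * nu(x1) = 9/4 * 4 = 9.
  x2: f(x2) * nu(x2) = 3/2 * 5/3 = 5/2.
  x3: f(x3) * nu(x3) = 2 * 5 = 10.
  x4: f(x4) * nu(x4) = 7 * 3 = 21.
  x5: f(x5) * nu(x5) = 2 * 1/3 = 2/3.
Summing: mu(A) = 9 + 5/2 + 10 + 21 + 2/3 = 259/6.

259/6


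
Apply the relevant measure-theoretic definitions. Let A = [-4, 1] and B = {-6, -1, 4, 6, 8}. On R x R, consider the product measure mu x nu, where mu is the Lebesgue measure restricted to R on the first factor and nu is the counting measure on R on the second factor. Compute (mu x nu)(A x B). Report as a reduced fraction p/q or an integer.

For a measurable rectangle A x B, the product measure satisfies
  (mu x nu)(A x B) = mu(A) * nu(B).
  mu(A) = 5.
  nu(B) = 5.
  (mu x nu)(A x B) = 5 * 5 = 25.

25


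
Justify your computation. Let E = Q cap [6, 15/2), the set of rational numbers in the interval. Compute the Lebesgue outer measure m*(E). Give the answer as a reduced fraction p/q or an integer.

The set Q cap [6, 15/2) is countable (a subset of the countable set Q). Lebesgue outer measure of any countable set is 0: each singleton {q} has m*({q}) = 0, and by countable subadditivity m*(union_k {q_k}) <= sum_k m*({q_k}) = sum_k 0 = 0. The reverse inequality m*(E) >= 0 is automatic. So m*(Q cap [6, 15/2)) = 0.

0


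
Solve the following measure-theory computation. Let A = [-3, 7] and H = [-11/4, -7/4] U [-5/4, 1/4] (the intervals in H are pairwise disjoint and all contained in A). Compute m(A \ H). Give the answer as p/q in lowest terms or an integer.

The ambient interval has length m(A) = 7 - (-3) = 10.
Since the holes are disjoint and sit inside A, by finite additivity
  m(H) = sum_i (b_i - a_i), and m(A \ H) = m(A) - m(H).
Computing the hole measures:
  m(H_1) = -7/4 - (-11/4) = 1.
  m(H_2) = 1/4 - (-5/4) = 3/2.
Summed: m(H) = 1 + 3/2 = 5/2.
So m(A \ H) = 10 - 5/2 = 15/2.

15/2


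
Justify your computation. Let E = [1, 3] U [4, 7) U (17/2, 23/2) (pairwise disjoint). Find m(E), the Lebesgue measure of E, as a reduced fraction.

For pairwise disjoint intervals, m(union_i I_i) = sum_i m(I_i),
and m is invariant under swapping open/closed endpoints (single points have measure 0).
So m(E) = sum_i (b_i - a_i).
  I_1 has length 3 - 1 = 2.
  I_2 has length 7 - 4 = 3.
  I_3 has length 23/2 - 17/2 = 3.
Summing:
  m(E) = 2 + 3 + 3 = 8.

8


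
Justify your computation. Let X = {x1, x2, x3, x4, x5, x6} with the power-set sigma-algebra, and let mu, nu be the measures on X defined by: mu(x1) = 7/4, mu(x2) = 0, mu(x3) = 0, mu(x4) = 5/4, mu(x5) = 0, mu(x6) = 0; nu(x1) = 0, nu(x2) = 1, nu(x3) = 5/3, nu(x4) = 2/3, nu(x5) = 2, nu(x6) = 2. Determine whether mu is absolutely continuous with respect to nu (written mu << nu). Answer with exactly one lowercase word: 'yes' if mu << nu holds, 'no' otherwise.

mu << nu means: every nu-null measurable set is also mu-null; equivalently, for every atom x, if nu({x}) = 0 then mu({x}) = 0.
Checking each atom:
  x1: nu = 0, mu = 7/4 > 0 -> violates mu << nu.
  x2: nu = 1 > 0 -> no constraint.
  x3: nu = 5/3 > 0 -> no constraint.
  x4: nu = 2/3 > 0 -> no constraint.
  x5: nu = 2 > 0 -> no constraint.
  x6: nu = 2 > 0 -> no constraint.
The atom(s) x1 violate the condition (nu = 0 but mu > 0). Therefore mu is NOT absolutely continuous w.r.t. nu.

no


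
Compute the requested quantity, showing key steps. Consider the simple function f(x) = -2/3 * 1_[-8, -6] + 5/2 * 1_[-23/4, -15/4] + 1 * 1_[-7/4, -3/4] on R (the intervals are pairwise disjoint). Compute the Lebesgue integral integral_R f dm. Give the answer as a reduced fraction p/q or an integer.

For a simple function f = sum_i c_i * 1_{A_i} with disjoint A_i,
  integral f dm = sum_i c_i * m(A_i).
Lengths of the A_i:
  m(A_1) = -6 - (-8) = 2.
  m(A_2) = -15/4 - (-23/4) = 2.
  m(A_3) = -3/4 - (-7/4) = 1.
Contributions c_i * m(A_i):
  (-2/3) * (2) = -4/3.
  (5/2) * (2) = 5.
  (1) * (1) = 1.
Total: -4/3 + 5 + 1 = 14/3.

14/3


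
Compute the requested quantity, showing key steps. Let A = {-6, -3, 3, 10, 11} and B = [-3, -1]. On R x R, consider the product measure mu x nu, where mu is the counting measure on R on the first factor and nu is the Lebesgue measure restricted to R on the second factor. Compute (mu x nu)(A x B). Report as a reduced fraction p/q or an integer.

For a measurable rectangle A x B, the product measure satisfies
  (mu x nu)(A x B) = mu(A) * nu(B).
  mu(A) = 5.
  nu(B) = 2.
  (mu x nu)(A x B) = 5 * 2 = 10.

10


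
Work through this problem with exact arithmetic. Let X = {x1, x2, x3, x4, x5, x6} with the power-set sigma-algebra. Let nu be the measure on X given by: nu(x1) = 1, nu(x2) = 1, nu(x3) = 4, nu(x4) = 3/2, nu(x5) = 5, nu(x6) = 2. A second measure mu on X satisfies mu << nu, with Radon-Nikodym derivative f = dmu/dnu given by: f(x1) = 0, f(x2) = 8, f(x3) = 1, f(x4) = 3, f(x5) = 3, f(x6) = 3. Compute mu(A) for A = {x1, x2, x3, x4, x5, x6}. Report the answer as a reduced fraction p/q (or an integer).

By the defining property of the Radon-Nikodym derivative, for every measurable set A,
  mu(A) = integral_A f dnu.
Since nu is a discrete measure concentrated on the atoms of X, the integral over A reduces to the sum
  mu(A) = sum_{x in A} f(x) * nu({x}).
Computing each term:
  x1: f(x1) * nu(x1) = 0 * 1 = 0.
  x2: f(x2) * nu(x2) = 8 * 1 = 8.
  x3: f(x3) * nu(x3) = 1 * 4 = 4.
  x4: f(x4) * nu(x4) = 3 * 3/2 = 9/2.
  x5: f(x5) * nu(x5) = 3 * 5 = 15.
  x6: f(x6) * nu(x6) = 3 * 2 = 6.
Summing: mu(A) = 0 + 8 + 4 + 9/2 + 15 + 6 = 75/2.

75/2


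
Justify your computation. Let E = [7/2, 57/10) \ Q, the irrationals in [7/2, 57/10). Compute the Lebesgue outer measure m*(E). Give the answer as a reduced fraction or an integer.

The interval I = [7/2, 57/10) has m(I) = 57/10 - 7/2 = 11/5 (endpoints are measure-zero, so open/closed/half-open agree). Write I = (I cap Q) u (I \ Q). The rationals in I are countable, so m*(I cap Q) = 0 (cover each rational by intervals whose total length is arbitrarily small). By countable subadditivity m*(I) <= m*(I cap Q) + m*(I \ Q), hence m*(I \ Q) >= m(I) = 11/5. The reverse inequality m*(I \ Q) <= m*(I) = 11/5 is trivial since (I \ Q) is a subset of I. Therefore m*(I \ Q) = 11/5.

11/5


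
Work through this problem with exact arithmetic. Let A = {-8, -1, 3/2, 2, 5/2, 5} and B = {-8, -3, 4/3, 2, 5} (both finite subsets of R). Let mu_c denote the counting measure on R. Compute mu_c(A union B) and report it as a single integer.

Counting measure on a finite set equals cardinality. By inclusion-exclusion, |A union B| = |A| + |B| - |A cap B|.
|A| = 6, |B| = 5, |A cap B| = 3.
So mu_c(A union B) = 6 + 5 - 3 = 8.

8


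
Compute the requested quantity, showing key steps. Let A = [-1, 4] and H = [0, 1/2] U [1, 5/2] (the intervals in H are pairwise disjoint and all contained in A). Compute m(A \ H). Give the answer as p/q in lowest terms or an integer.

The ambient interval has length m(A) = 4 - (-1) = 5.
Since the holes are disjoint and sit inside A, by finite additivity
  m(H) = sum_i (b_i - a_i), and m(A \ H) = m(A) - m(H).
Computing the hole measures:
  m(H_1) = 1/2 - 0 = 1/2.
  m(H_2) = 5/2 - 1 = 3/2.
Summed: m(H) = 1/2 + 3/2 = 2.
So m(A \ H) = 5 - 2 = 3.

3


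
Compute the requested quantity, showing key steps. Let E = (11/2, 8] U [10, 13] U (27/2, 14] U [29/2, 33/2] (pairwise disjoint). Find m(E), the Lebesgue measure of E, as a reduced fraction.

For pairwise disjoint intervals, m(union_i I_i) = sum_i m(I_i),
and m is invariant under swapping open/closed endpoints (single points have measure 0).
So m(E) = sum_i (b_i - a_i).
  I_1 has length 8 - 11/2 = 5/2.
  I_2 has length 13 - 10 = 3.
  I_3 has length 14 - 27/2 = 1/2.
  I_4 has length 33/2 - 29/2 = 2.
Summing:
  m(E) = 5/2 + 3 + 1/2 + 2 = 8.

8


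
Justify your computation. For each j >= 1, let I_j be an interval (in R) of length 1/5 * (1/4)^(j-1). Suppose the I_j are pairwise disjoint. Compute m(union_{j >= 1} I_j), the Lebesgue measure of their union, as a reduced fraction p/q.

By countable additivity of the Lebesgue measure on pairwise disjoint measurable sets,
  m(union_{j >= 1} I_j) = sum_{j >= 1} m(I_j) = sum_{j >= 1} a * r^(j-1),
  with a = 1/5 and r = 1/4.
Since 0 < r = 1/4 < 1, the geometric series converges:
  sum_{j >= 1} a * r^(j-1) = a / (1 - r).
  = 1/5 / (1 - 1/4)
  = 1/5 / (3/4)
  = 4/15.

4/15


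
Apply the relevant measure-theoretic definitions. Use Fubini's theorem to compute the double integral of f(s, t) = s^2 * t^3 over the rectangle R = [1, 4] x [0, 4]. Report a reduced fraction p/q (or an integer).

f(s, t) is a tensor product of a function of s and a function of t, and both factors are bounded continuous (hence Lebesgue integrable) on the rectangle, so Fubini's theorem applies:
  integral_R f d(m x m) = (integral_a1^b1 s^2 ds) * (integral_a2^b2 t^3 dt).
Inner integral in s: integral_{1}^{4} s^2 ds = (4^3 - 1^3)/3
  = 21.
Inner integral in t: integral_{0}^{4} t^3 dt = (4^4 - 0^4)/4
  = 64.
Product: (21) * (64) = 1344.

1344


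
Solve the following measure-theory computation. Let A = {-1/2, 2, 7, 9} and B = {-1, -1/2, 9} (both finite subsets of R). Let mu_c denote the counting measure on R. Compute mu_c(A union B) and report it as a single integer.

Counting measure on a finite set equals cardinality. By inclusion-exclusion, |A union B| = |A| + |B| - |A cap B|.
|A| = 4, |B| = 3, |A cap B| = 2.
So mu_c(A union B) = 4 + 3 - 2 = 5.

5


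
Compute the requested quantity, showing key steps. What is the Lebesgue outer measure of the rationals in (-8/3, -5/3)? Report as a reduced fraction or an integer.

E = Q cap (-8/3, -5/3) is a subset of Q, which is countable. Enumerate Q = {q_1, q_2, ...}; for any eps > 0, cover q_k by the open interval (q_k - eps/2^(k+1), q_k + eps/2^(k+1)), of length eps/2^k. The total cover length is sum_{k>=1} eps/2^k = eps. Hence m*(E) <= m*(Q) <= eps for every eps > 0, and since outer measure is non-negative, m*(E) = 0.

0


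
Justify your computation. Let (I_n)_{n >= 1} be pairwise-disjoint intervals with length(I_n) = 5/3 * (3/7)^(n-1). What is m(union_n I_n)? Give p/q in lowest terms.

By countable additivity of the Lebesgue measure on pairwise disjoint measurable sets,
  m(union_{n >= 1} I_n) = sum_{n >= 1} m(I_n) = sum_{n >= 1} a * r^(n-1),
  with a = 5/3 and r = 3/7.
Since 0 < r = 3/7 < 1, the geometric series converges:
  sum_{n >= 1} a * r^(n-1) = a / (1 - r).
  = 5/3 / (1 - 3/7)
  = 5/3 / (4/7)
  = 35/12.

35/12


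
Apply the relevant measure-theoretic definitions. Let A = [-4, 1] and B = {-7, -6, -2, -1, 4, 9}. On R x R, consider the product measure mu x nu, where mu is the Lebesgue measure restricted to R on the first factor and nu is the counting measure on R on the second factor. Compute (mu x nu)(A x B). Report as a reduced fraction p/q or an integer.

For a measurable rectangle A x B, the product measure satisfies
  (mu x nu)(A x B) = mu(A) * nu(B).
  mu(A) = 5.
  nu(B) = 6.
  (mu x nu)(A x B) = 5 * 6 = 30.

30


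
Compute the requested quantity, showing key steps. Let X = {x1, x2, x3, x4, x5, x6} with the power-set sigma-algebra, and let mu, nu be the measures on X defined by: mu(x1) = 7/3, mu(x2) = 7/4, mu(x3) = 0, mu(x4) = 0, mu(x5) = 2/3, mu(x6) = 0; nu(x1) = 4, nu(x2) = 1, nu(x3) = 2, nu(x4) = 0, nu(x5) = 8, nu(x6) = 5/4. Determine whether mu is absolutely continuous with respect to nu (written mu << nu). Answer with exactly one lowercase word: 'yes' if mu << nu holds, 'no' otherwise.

mu << nu means: every nu-null measurable set is also mu-null; equivalently, for every atom x, if nu({x}) = 0 then mu({x}) = 0.
Checking each atom:
  x1: nu = 4 > 0 -> no constraint.
  x2: nu = 1 > 0 -> no constraint.
  x3: nu = 2 > 0 -> no constraint.
  x4: nu = 0, mu = 0 -> consistent with mu << nu.
  x5: nu = 8 > 0 -> no constraint.
  x6: nu = 5/4 > 0 -> no constraint.
No atom violates the condition. Therefore mu << nu.

yes


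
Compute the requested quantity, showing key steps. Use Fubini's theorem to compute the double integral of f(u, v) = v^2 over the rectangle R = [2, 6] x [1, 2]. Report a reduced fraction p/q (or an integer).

f(u, v) is a tensor product of a function of u and a function of v, and both factors are bounded continuous (hence Lebesgue integrable) on the rectangle, so Fubini's theorem applies:
  integral_R f d(m x m) = (integral_a1^b1 1 du) * (integral_a2^b2 v^2 dv).
Inner integral in u: integral_{2}^{6} 1 du = (6^1 - 2^1)/1
  = 4.
Inner integral in v: integral_{1}^{2} v^2 dv = (2^3 - 1^3)/3
  = 7/3.
Product: (4) * (7/3) = 28/3.

28/3


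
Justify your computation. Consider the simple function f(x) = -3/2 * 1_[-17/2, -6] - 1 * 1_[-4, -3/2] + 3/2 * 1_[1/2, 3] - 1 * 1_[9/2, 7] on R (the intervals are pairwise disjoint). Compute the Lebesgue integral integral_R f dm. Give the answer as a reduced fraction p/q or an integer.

For a simple function f = sum_i c_i * 1_{A_i} with disjoint A_i,
  integral f dm = sum_i c_i * m(A_i).
Lengths of the A_i:
  m(A_1) = -6 - (-17/2) = 5/2.
  m(A_2) = -3/2 - (-4) = 5/2.
  m(A_3) = 3 - 1/2 = 5/2.
  m(A_4) = 7 - 9/2 = 5/2.
Contributions c_i * m(A_i):
  (-3/2) * (5/2) = -15/4.
  (-1) * (5/2) = -5/2.
  (3/2) * (5/2) = 15/4.
  (-1) * (5/2) = -5/2.
Total: -15/4 - 5/2 + 15/4 - 5/2 = -5.

-5


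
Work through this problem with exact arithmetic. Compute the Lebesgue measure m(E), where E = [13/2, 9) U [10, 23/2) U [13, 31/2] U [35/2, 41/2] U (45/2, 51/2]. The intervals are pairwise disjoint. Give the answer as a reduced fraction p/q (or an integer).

For pairwise disjoint intervals, m(union_i I_i) = sum_i m(I_i),
and m is invariant under swapping open/closed endpoints (single points have measure 0).
So m(E) = sum_i (b_i - a_i).
  I_1 has length 9 - 13/2 = 5/2.
  I_2 has length 23/2 - 10 = 3/2.
  I_3 has length 31/2 - 13 = 5/2.
  I_4 has length 41/2 - 35/2 = 3.
  I_5 has length 51/2 - 45/2 = 3.
Summing:
  m(E) = 5/2 + 3/2 + 5/2 + 3 + 3 = 25/2.

25/2


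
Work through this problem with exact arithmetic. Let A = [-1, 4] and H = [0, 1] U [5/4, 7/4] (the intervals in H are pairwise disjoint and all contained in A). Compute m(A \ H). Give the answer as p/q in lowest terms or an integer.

The ambient interval has length m(A) = 4 - (-1) = 5.
Since the holes are disjoint and sit inside A, by finite additivity
  m(H) = sum_i (b_i - a_i), and m(A \ H) = m(A) - m(H).
Computing the hole measures:
  m(H_1) = 1 - 0 = 1.
  m(H_2) = 7/4 - 5/4 = 1/2.
Summed: m(H) = 1 + 1/2 = 3/2.
So m(A \ H) = 5 - 3/2 = 7/2.

7/2


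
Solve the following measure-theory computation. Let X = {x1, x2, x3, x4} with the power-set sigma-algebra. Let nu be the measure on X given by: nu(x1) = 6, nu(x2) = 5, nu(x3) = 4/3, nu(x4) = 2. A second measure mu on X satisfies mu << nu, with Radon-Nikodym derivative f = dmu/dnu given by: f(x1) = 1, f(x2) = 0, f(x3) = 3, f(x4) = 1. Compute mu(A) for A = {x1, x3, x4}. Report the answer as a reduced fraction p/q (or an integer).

By the defining property of the Radon-Nikodym derivative, for every measurable set A,
  mu(A) = integral_A f dnu.
Since nu is a discrete measure concentrated on the atoms of X, the integral over A reduces to the sum
  mu(A) = sum_{x in A} f(x) * nu({x}).
Computing each term:
  x1: f(x1) * nu(x1) = 1 * 6 = 6.
  x3: f(x3) * nu(x3) = 3 * 4/3 = 4.
  x4: f(x4) * nu(x4) = 1 * 2 = 2.
Summing: mu(A) = 6 + 4 + 2 = 12.

12


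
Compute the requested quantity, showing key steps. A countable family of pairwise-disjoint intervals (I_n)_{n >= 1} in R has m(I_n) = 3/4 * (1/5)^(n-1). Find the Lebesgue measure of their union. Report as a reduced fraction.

By countable additivity of the Lebesgue measure on pairwise disjoint measurable sets,
  m(union_{n >= 1} I_n) = sum_{n >= 1} m(I_n) = sum_{n >= 1} a * r^(n-1),
  with a = 3/4 and r = 1/5.
Since 0 < r = 1/5 < 1, the geometric series converges:
  sum_{n >= 1} a * r^(n-1) = a / (1 - r).
  = 3/4 / (1 - 1/5)
  = 3/4 / (4/5)
  = 15/16.

15/16


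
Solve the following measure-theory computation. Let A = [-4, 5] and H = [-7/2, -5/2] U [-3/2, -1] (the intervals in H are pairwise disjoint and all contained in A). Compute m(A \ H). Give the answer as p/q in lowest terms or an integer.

The ambient interval has length m(A) = 5 - (-4) = 9.
Since the holes are disjoint and sit inside A, by finite additivity
  m(H) = sum_i (b_i - a_i), and m(A \ H) = m(A) - m(H).
Computing the hole measures:
  m(H_1) = -5/2 - (-7/2) = 1.
  m(H_2) = -1 - (-3/2) = 1/2.
Summed: m(H) = 1 + 1/2 = 3/2.
So m(A \ H) = 9 - 3/2 = 15/2.

15/2


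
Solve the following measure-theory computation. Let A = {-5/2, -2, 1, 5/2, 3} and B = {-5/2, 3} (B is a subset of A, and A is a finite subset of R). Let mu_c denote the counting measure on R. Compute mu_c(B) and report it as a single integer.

Counting measure assigns mu_c(E) = |E| (number of elements) when E is finite.
B has 2 element(s), so mu_c(B) = 2.

2


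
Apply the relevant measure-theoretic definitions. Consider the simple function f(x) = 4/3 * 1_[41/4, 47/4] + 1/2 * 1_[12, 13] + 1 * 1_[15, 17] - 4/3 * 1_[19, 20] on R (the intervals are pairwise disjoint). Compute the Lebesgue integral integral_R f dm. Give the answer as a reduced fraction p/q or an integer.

For a simple function f = sum_i c_i * 1_{A_i} with disjoint A_i,
  integral f dm = sum_i c_i * m(A_i).
Lengths of the A_i:
  m(A_1) = 47/4 - 41/4 = 3/2.
  m(A_2) = 13 - 12 = 1.
  m(A_3) = 17 - 15 = 2.
  m(A_4) = 20 - 19 = 1.
Contributions c_i * m(A_i):
  (4/3) * (3/2) = 2.
  (1/2) * (1) = 1/2.
  (1) * (2) = 2.
  (-4/3) * (1) = -4/3.
Total: 2 + 1/2 + 2 - 4/3 = 19/6.

19/6


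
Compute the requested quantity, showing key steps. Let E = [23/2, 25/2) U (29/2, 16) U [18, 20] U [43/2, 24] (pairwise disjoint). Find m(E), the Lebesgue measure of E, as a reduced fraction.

For pairwise disjoint intervals, m(union_i I_i) = sum_i m(I_i),
and m is invariant under swapping open/closed endpoints (single points have measure 0).
So m(E) = sum_i (b_i - a_i).
  I_1 has length 25/2 - 23/2 = 1.
  I_2 has length 16 - 29/2 = 3/2.
  I_3 has length 20 - 18 = 2.
  I_4 has length 24 - 43/2 = 5/2.
Summing:
  m(E) = 1 + 3/2 + 2 + 5/2 = 7.

7


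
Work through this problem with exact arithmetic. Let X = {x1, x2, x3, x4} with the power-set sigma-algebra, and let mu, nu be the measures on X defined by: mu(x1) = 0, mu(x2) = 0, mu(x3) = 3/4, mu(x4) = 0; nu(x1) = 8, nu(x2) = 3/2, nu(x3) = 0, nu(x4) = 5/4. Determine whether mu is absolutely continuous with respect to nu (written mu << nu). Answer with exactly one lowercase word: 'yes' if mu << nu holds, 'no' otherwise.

mu << nu means: every nu-null measurable set is also mu-null; equivalently, for every atom x, if nu({x}) = 0 then mu({x}) = 0.
Checking each atom:
  x1: nu = 8 > 0 -> no constraint.
  x2: nu = 3/2 > 0 -> no constraint.
  x3: nu = 0, mu = 3/4 > 0 -> violates mu << nu.
  x4: nu = 5/4 > 0 -> no constraint.
The atom(s) x3 violate the condition (nu = 0 but mu > 0). Therefore mu is NOT absolutely continuous w.r.t. nu.

no


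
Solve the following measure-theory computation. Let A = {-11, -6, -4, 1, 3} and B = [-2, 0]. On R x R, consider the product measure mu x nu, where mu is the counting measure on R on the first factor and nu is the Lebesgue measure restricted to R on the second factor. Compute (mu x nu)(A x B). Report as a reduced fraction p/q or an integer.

For a measurable rectangle A x B, the product measure satisfies
  (mu x nu)(A x B) = mu(A) * nu(B).
  mu(A) = 5.
  nu(B) = 2.
  (mu x nu)(A x B) = 5 * 2 = 10.

10


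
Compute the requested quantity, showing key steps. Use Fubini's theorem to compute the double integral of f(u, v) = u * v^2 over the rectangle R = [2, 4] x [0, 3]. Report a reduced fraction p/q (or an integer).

f(u, v) is a tensor product of a function of u and a function of v, and both factors are bounded continuous (hence Lebesgue integrable) on the rectangle, so Fubini's theorem applies:
  integral_R f d(m x m) = (integral_a1^b1 u du) * (integral_a2^b2 v^2 dv).
Inner integral in u: integral_{2}^{4} u du = (4^2 - 2^2)/2
  = 6.
Inner integral in v: integral_{0}^{3} v^2 dv = (3^3 - 0^3)/3
  = 9.
Product: (6) * (9) = 54.

54


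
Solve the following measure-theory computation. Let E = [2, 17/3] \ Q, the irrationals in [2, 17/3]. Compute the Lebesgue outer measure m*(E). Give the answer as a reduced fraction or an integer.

The interval I = [2, 17/3] has m(I) = 17/3 - 2 = 11/3 (endpoints are measure-zero, so open/closed/half-open agree). Write I = (I cap Q) u (I \ Q). The rationals in I are countable, so m*(I cap Q) = 0 (cover each rational by intervals whose total length is arbitrarily small). By countable subadditivity m*(I) <= m*(I cap Q) + m*(I \ Q), hence m*(I \ Q) >= m(I) = 11/3. The reverse inequality m*(I \ Q) <= m*(I) = 11/3 is trivial since (I \ Q) is a subset of I. Therefore m*(I \ Q) = 11/3.

11/3


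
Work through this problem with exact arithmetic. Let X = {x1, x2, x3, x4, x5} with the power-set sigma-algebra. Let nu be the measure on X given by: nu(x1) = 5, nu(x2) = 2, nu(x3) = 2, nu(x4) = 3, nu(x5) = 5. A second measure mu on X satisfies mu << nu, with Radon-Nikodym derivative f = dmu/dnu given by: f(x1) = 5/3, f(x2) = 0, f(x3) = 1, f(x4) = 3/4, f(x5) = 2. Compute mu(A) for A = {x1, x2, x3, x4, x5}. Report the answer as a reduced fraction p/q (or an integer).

By the defining property of the Radon-Nikodym derivative, for every measurable set A,
  mu(A) = integral_A f dnu.
Since nu is a discrete measure concentrated on the atoms of X, the integral over A reduces to the sum
  mu(A) = sum_{x in A} f(x) * nu({x}).
Computing each term:
  x1: f(x1) * nu(x1) = 5/3 * 5 = 25/3.
  x2: f(x2) * nu(x2) = 0 * 2 = 0.
  x3: f(x3) * nu(x3) = 1 * 2 = 2.
  x4: f(x4) * nu(x4) = 3/4 * 3 = 9/4.
  x5: f(x5) * nu(x5) = 2 * 5 = 10.
Summing: mu(A) = 25/3 + 0 + 2 + 9/4 + 10 = 271/12.

271/12


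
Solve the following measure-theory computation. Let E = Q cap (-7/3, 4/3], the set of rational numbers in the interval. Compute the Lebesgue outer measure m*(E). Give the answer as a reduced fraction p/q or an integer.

E = Q cap (-7/3, 4/3] is a subset of Q, which is countable. Enumerate Q = {q_1, q_2, ...}; for any eps > 0, cover q_k by the open interval (q_k - eps/2^(k+1), q_k + eps/2^(k+1)), of length eps/2^k. The total cover length is sum_{k>=1} eps/2^k = eps. Hence m*(E) <= m*(Q) <= eps for every eps > 0, and since outer measure is non-negative, m*(E) = 0.

0


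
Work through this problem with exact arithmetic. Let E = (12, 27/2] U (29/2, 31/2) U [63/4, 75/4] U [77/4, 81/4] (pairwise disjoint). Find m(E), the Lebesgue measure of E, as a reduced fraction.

For pairwise disjoint intervals, m(union_i I_i) = sum_i m(I_i),
and m is invariant under swapping open/closed endpoints (single points have measure 0).
So m(E) = sum_i (b_i - a_i).
  I_1 has length 27/2 - 12 = 3/2.
  I_2 has length 31/2 - 29/2 = 1.
  I_3 has length 75/4 - 63/4 = 3.
  I_4 has length 81/4 - 77/4 = 1.
Summing:
  m(E) = 3/2 + 1 + 3 + 1 = 13/2.

13/2


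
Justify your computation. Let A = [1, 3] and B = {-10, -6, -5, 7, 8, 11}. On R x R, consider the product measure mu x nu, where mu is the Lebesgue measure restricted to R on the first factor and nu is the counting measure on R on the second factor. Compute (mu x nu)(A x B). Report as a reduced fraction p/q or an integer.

For a measurable rectangle A x B, the product measure satisfies
  (mu x nu)(A x B) = mu(A) * nu(B).
  mu(A) = 2.
  nu(B) = 6.
  (mu x nu)(A x B) = 2 * 6 = 12.

12


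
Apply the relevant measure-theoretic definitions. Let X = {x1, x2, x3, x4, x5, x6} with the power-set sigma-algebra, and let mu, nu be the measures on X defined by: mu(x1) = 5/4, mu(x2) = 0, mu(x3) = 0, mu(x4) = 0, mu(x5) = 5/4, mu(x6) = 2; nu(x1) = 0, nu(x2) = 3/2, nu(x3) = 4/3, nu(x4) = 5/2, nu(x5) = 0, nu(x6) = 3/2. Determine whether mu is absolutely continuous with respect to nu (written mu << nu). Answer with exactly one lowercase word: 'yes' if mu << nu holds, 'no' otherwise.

mu << nu means: every nu-null measurable set is also mu-null; equivalently, for every atom x, if nu({x}) = 0 then mu({x}) = 0.
Checking each atom:
  x1: nu = 0, mu = 5/4 > 0 -> violates mu << nu.
  x2: nu = 3/2 > 0 -> no constraint.
  x3: nu = 4/3 > 0 -> no constraint.
  x4: nu = 5/2 > 0 -> no constraint.
  x5: nu = 0, mu = 5/4 > 0 -> violates mu << nu.
  x6: nu = 3/2 > 0 -> no constraint.
The atom(s) x1, x5 violate the condition (nu = 0 but mu > 0). Therefore mu is NOT absolutely continuous w.r.t. nu.

no


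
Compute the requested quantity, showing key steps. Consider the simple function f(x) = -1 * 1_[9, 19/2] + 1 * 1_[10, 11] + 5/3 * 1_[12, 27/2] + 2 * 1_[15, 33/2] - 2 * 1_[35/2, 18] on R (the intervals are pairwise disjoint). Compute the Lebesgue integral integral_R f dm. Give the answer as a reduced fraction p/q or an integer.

For a simple function f = sum_i c_i * 1_{A_i} with disjoint A_i,
  integral f dm = sum_i c_i * m(A_i).
Lengths of the A_i:
  m(A_1) = 19/2 - 9 = 1/2.
  m(A_2) = 11 - 10 = 1.
  m(A_3) = 27/2 - 12 = 3/2.
  m(A_4) = 33/2 - 15 = 3/2.
  m(A_5) = 18 - 35/2 = 1/2.
Contributions c_i * m(A_i):
  (-1) * (1/2) = -1/2.
  (1) * (1) = 1.
  (5/3) * (3/2) = 5/2.
  (2) * (3/2) = 3.
  (-2) * (1/2) = -1.
Total: -1/2 + 1 + 5/2 + 3 - 1 = 5.

5


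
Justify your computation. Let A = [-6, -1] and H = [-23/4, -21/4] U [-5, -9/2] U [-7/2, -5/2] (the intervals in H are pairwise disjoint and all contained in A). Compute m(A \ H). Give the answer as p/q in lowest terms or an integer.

The ambient interval has length m(A) = -1 - (-6) = 5.
Since the holes are disjoint and sit inside A, by finite additivity
  m(H) = sum_i (b_i - a_i), and m(A \ H) = m(A) - m(H).
Computing the hole measures:
  m(H_1) = -21/4 - (-23/4) = 1/2.
  m(H_2) = -9/2 - (-5) = 1/2.
  m(H_3) = -5/2 - (-7/2) = 1.
Summed: m(H) = 1/2 + 1/2 + 1 = 2.
So m(A \ H) = 5 - 2 = 3.

3


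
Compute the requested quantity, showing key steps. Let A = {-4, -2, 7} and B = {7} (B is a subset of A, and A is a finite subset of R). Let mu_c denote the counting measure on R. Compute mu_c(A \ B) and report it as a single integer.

Counting measure assigns mu_c(E) = |E| (number of elements) when E is finite. For B subset A, A \ B is the set of elements of A not in B, so |A \ B| = |A| - |B|.
|A| = 3, |B| = 1, so mu_c(A \ B) = 3 - 1 = 2.

2


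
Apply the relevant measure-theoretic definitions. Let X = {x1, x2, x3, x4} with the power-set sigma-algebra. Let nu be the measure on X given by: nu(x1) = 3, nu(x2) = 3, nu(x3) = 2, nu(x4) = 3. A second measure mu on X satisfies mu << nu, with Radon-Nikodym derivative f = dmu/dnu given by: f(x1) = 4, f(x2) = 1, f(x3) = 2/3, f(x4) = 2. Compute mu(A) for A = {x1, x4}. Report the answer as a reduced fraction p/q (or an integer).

By the defining property of the Radon-Nikodym derivative, for every measurable set A,
  mu(A) = integral_A f dnu.
Since nu is a discrete measure concentrated on the atoms of X, the integral over A reduces to the sum
  mu(A) = sum_{x in A} f(x) * nu({x}).
Computing each term:
  x1: f(x1) * nu(x1) = 4 * 3 = 12.
  x4: f(x4) * nu(x4) = 2 * 3 = 6.
Summing: mu(A) = 12 + 6 = 18.

18
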